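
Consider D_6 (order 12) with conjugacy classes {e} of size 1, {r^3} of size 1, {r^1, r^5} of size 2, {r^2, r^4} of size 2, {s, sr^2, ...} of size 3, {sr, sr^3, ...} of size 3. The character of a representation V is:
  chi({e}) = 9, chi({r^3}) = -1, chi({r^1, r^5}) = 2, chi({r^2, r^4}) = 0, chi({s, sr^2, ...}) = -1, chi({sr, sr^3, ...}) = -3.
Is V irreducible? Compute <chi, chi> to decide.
Not irreducible (reducible): <chi, chi> = 10 > 1.

Justification: <chi, chi> = (1/|G|) sum_C |C| * |chi(C)|^2 = (1/12)[1*|9|^2 + 1*|-1|^2 + 2*|2|^2 + 2*|0|^2 + 3*|-1|^2 + 3*|-3|^2]
  = (1/12)[(81) + (1) + (8) + (0) + (3) + (27)] = 120/12 = 10.
A character is irreducible iff <chi, chi> = 1, so this representation is reducible.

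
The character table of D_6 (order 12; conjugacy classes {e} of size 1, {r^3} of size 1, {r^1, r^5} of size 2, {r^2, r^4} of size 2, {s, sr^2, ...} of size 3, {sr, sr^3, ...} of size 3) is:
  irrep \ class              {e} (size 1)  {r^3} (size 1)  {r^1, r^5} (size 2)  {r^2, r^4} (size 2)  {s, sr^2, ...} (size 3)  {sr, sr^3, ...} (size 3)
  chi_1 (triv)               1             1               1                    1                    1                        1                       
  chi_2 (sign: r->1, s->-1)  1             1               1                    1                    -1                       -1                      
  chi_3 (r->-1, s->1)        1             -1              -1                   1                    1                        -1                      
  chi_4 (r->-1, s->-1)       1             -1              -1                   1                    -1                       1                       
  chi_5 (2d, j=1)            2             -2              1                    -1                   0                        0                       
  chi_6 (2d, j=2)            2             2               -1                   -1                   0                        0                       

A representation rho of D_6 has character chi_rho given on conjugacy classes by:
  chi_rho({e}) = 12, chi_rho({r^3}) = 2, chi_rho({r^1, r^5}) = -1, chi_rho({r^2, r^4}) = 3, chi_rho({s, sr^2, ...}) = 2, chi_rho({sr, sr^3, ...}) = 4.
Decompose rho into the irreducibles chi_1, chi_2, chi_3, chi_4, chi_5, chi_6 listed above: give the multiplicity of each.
Multiplicities: chi_1: 3, chi_2: 0, chi_3: 1, chi_4: 2, chi_5: 1, chi_6: 2.

Why: Use <chi_rho, chi> = (1/|G|) sum_C |C| * chi_rho(C) * conj(chi(C)) with |G| = 12 for each irreducible chi in the table:
  <chi_rho, chi_1> = (1/12)[1*(12)*conj(1) + 1*(2)*conj(1) + 2*(-1)*conj(1) + 2*(3)*conj(1) + 3*(2)*conj(1) + 3*(4)*conj(1)]
      = (1/12)[(12) + (2) + (-2) + (6) + (6) + (12)] = 36/12 = 3
  <chi_rho, chi_2> = (1/12)[1*(12)*conj(1) + 1*(2)*conj(1) + 2*(-1)*conj(1) + 2*(3)*conj(1) + 3*(2)*conj(-1) + 3*(4)*conj(-1)]
      = (1/12)[(12) + (2) + (-2) + (6) + (-6) + (-12)] = 0/12 = 0
  <chi_rho, chi_3> = (1/12)[1*(12)*conj(1) + 1*(2)*conj(-1) + 2*(-1)*conj(-1) + 2*(3)*conj(1) + 3*(2)*conj(1) + 3*(4)*conj(-1)]
      = (1/12)[(12) + (-2) + (2) + (6) + (6) + (-12)] = 12/12 = 1
  <chi_rho, chi_4> = (1/12)[1*(12)*conj(1) + 1*(2)*conj(-1) + 2*(-1)*conj(-1) + 2*(3)*conj(1) + 3*(2)*conj(-1) + 3*(4)*conj(1)]
      = (1/12)[(12) + (-2) + (2) + (6) + (-6) + (12)] = 24/12 = 2
  <chi_rho, chi_5> = (1/12)[1*(12)*conj(2) + 1*(2)*conj(-2) + 2*(-1)*conj(1) + 2*(3)*conj(-1) + 3*(2)*conj(0) + 3*(4)*conj(0)]
      = (1/12)[(24) + (-4) + (-2) + (-6) + (0) + (0)] = 12/12 = 1
  <chi_rho, chi_6> = (1/12)[1*(12)*conj(2) + 1*(2)*conj(2) + 2*(-1)*conj(-1) + 2*(3)*conj(-1) + 3*(2)*conj(0) + 3*(4)*conj(0)]
      = (1/12)[(24) + (4) + (2) + (-6) + (0) + (0)] = 24/12 = 2
Dimension check: dim(rho) = sum (mult * dim) = 3*1 + 0*1 + 1*1 + 2*1 + 1*2 + 2*2 = 12 = chi_rho(e) = 12.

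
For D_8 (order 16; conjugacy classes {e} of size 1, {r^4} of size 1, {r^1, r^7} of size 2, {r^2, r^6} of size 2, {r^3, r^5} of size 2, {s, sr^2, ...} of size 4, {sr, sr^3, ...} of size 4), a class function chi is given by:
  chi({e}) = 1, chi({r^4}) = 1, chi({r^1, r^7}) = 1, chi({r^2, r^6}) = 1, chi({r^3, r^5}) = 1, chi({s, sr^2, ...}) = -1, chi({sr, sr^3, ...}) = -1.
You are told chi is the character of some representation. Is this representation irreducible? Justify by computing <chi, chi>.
Irreducible: <chi, chi> = 1.

Working: <chi, chi> = (1/|G|) sum_C |C| * |chi(C)|^2 = (1/16)[1*|1|^2 + 1*|1|^2 + 2*|1|^2 + 2*|1|^2 + 2*|1|^2 + 4*|-1|^2 + 4*|-1|^2]
  = (1/16)[(1) + (1) + (2) + (2) + (2) + (4) + (4)] = 16/16 = 1.
A character is irreducible iff <chi, chi> = 1, so this representation is irreducible.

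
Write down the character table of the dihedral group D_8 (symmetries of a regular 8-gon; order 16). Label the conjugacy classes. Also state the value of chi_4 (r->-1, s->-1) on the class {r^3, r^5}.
Conjugacy classes: {e} of size 1, {r^4} of size 1, {r^1, r^7} of size 2, {r^2, r^6} of size 2, {r^3, r^5} of size 2, {s, sr^2, ...} of size 4, {sr, sr^3, ...} of size 4.
Character table:
  irrep \ class              {e} (size 1)  {r^4} (size 1)  {r^1, r^7} (size 2)  {r^2, r^6} (size 2)  {r^3, r^5} (size 2)  {s, sr^2, ...} (size 4)  {sr, sr^3, ...} (size 4)
  chi_1 (triv)               1             1               1                    1                    1                    1                        1                       
  chi_2 (sign: r->1, s->-1)  1             1               1                    1                    1                    -1                       -1                      
  chi_3 (r->-1, s->1)        1             1               -1                   1                    -1                   1                        -1                      
  chi_4 (r->-1, s->-1)       1             1               -1                   1                    -1                   -1                       1                       
  chi_5 (2d, j=1)            2             -2              sqrt(2)              0                    -sqrt(2)             0                        0                       
  chi_6 (2d, j=2)            2             2               0                    -2                   0                    0                        0                       
  chi_7 (2d, j=3)            2             -2              -sqrt(2)             0                    sqrt(2)              0                        0                       

Spot check: chi_4 (r->-1, s->-1) on {r^3, r^5} = -1.

D_8 has order 2*8 = 16 with 7 conjugacy classes, hence 7 irreducibles. Sum of squared dims 1 + 1 + 1 + 1 + 4 + 4 + 4 = 16 = |G|. Linear characters come from the abelianisation; the 2-dimensional irreps have character r^k -> 2*cos(2*pi*j*k/8), reflections -> 0.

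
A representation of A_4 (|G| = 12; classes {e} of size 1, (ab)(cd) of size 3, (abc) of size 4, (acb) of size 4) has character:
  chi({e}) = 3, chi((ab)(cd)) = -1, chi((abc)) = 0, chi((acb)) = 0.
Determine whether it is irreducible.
Irreducible: <chi, chi> = 1.

Explanation: <chi, chi> = (1/|G|) sum_C |C| * |chi(C)|^2 = (1/12)[1*|3|^2 + 3*|-1|^2 + 4*|0|^2 + 4*|0|^2]
  = (1/12)[(9) + (3) + (0) + (0)] = 12/12 = 1.
(Exp terms are combined using exp(i*s)*conj(exp(i*t)) = exp(i*(s-t)), and sums of them are collapsed using the identity that for every m > 1 the m distinct m-th roots of unity sum to 0, e.g. 1 + exp(2*I*pi/3) + exp(-2*I*pi/3) = 0.)
A character is irreducible iff <chi, chi> = 1, so this representation is irreducible.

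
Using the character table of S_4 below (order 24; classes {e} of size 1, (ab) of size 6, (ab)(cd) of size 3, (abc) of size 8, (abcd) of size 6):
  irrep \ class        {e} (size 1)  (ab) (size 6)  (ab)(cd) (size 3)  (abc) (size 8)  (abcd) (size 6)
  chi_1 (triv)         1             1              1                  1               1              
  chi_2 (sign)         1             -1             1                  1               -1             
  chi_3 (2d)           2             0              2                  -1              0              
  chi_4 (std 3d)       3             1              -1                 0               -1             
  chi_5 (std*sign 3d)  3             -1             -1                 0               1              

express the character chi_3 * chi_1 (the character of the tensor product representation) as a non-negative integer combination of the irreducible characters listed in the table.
chi_3 tensor chi_1 = chi_3 (all other irreducibles have multiplicity 0).

Details: The character of a tensor product is the pointwise product (chi_3 * chi_1)(C) = chi_3(C) * chi_1(C):
  {e}: (2)*(1), (ab): (0)*(1), (ab)(cd): (2)*(1), (abc): (-1)*(1), (abcd): (0)*(1)
so (chi_3 * chi_1) takes values
  {e} -> 2, (ab) -> 0, (ab)(cd) -> 2, (abc) -> -1, (abcd) -> 0.
Now take the inner product of this character with each irreducible chi from the table, <chi_3*chi_1, chi> = (1/24) sum_C |C| (chi_3*chi_1)(C) conj(chi(C)):
  <chi_3*chi_1, chi_1> = (1/24)[1*(2)*conj(1) + 6*(0)*conj(1) + 3*(2)*conj(1) + 8*(-1)*conj(1) + 6*(0)*conj(1)]
      = (1/24)[(2) + (0) + (6) + (-8) + (0)] = 0/24 = 0
  <chi_3*chi_1, chi_2> = (1/24)[1*(2)*conj(1) + 6*(0)*conj(-1) + 3*(2)*conj(1) + 8*(-1)*conj(1) + 6*(0)*conj(-1)]
      = (1/24)[(2) + (0) + (6) + (-8) + (0)] = 0/24 = 0
  <chi_3*chi_1, chi_3> = (1/24)[1*(2)*conj(2) + 6*(0)*conj(0) + 3*(2)*conj(2) + 8*(-1)*conj(-1) + 6*(0)*conj(0)]
      = (1/24)[(4) + (0) + (12) + (8) + (0)] = 24/24 = 1
  <chi_3*chi_1, chi_4> = (1/24)[1*(2)*conj(3) + 6*(0)*conj(1) + 3*(2)*conj(-1) + 8*(-1)*conj(0) + 6*(0)*conj(-1)]
      = (1/24)[(6) + (0) + (-6) + (0) + (0)] = 0/24 = 0
  <chi_3*chi_1, chi_5> = (1/24)[1*(2)*conj(3) + 6*(0)*conj(-1) + 3*(2)*conj(-1) + 8*(-1)*conj(0) + 6*(0)*conj(1)]
      = (1/24)[(6) + (0) + (-6) + (0) + (0)] = 0/24 = 0
Hence the multiplicities are chi_3: 1. Dimension check: dim(chi_3)*dim(chi_1) = 2*1 = 2 and sum (mult * dim) = 1*2 = 2.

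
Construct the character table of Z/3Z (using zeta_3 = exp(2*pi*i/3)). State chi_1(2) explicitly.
Character table of Z/3Z (irreps indexed chi_0,...,chi_2 with chi_k(m) = zeta_3^(k*m), zeta_3 = exp(2*pi*i/3)):
  irrep \ class  {0} (size 1)  {1} (size 1)    {2} (size 1)  
  chi_0          1             1               1             
  chi_1          1             exp(2*I*pi/3)   exp(-2*I*pi/3)
  chi_2          1             exp(-2*I*pi/3)  exp(2*I*pi/3) 

Spot check: chi_1(2) = zeta_3^(1*2) = zeta_3^2 = exp(-2*I*pi/3).

Proof sketch: Z/3Z is abelian, so all 3 irreducible complex representations are 1-dimensional. They are given by chi_k(m) = zeta_3^(k*m) for k = 0,...,2. Row orthogonality: sum_m chi_k(m) conj(chi_l(m)) = 3 * [k = l].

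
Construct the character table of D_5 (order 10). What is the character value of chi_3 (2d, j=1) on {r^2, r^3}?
Conjugacy classes: {e} of size 1, {r^1, r^4} of size 2, {r^2, r^3} of size 2, {s, sr, ..., sr^4} of size 5.
Character table:
  irrep \ class              {e} (size 1)  {r^1, r^4} (size 2)  {r^2, r^3} (size 2)  {s, sr, ..., sr^4} (size 5)
  chi_1 (triv)               1             1                    1                    1                          
  chi_2 (sign: r->1, s->-1)  1             1                    1                    -1                         
  chi_3 (2d, j=1)            2             -1/2 + sqrt(5)/2     -sqrt(5)/2 - 1/2     0                          
  chi_4 (2d, j=2)            2             -sqrt(5)/2 - 1/2     -1/2 + sqrt(5)/2     0                          

Spot check: chi_3 (2d, j=1) on {r^2, r^3} = -sqrt(5)/2 - 1/2.

Why: D_5 has order 2*5 = 10 with 4 conjugacy classes, hence 4 irreducibles. Sum of squared dims 1 + 1 + 4 + 4 = 10 = |G|. Linear characters come from the abelianisation; the 2-dimensional irreps have character r^k -> 2*cos(2*pi*j*k/5), reflections -> 0.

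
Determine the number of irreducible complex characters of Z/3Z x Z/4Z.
12

The number of irreducible complex representations of a finite group equals its number of conjugacy classes. Z/3Z x Z/4Z is abelian of order 12, so every element is its own conjugacy class: 12 classes, so Z/3Z x Z/4Z (order 12) has exactly 12 irreducible complex representations.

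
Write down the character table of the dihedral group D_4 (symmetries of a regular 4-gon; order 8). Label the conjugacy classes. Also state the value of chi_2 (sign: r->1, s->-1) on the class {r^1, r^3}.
Conjugacy classes: {e} of size 1, {r^2} of size 1, {r^1, r^3} of size 2, {s, sr^2, ...} of size 2, {sr, sr^3, ...} of size 2.
Character table:
  irrep \ class              {e} (size 1)  {r^2} (size 1)  {r^1, r^3} (size 2)  {s, sr^2, ...} (size 2)  {sr, sr^3, ...} (size 2)
  chi_1 (triv)               1             1               1                    1                        1                       
  chi_2 (sign: r->1, s->-1)  1             1               1                    -1                       -1                      
  chi_3 (r->-1, s->1)        1             1               -1                   1                        -1                      
  chi_4 (r->-1, s->-1)       1             1               -1                   -1                       1                       
  chi_5 (2d, j=1)            2             -2              0                    0                        0                       

Spot check: chi_2 (sign: r->1, s->-1) on {r^1, r^3} = 1.

Details: D_4 has order 2*4 = 8 with 5 conjugacy classes, hence 5 irreducibles. Sum of squared dims 1 + 1 + 1 + 1 + 4 = 8 = |G|. Linear characters come from the abelianisation; the 2-dimensional irreps have character r^k -> 2*cos(2*pi*j*k/4), reflections -> 0.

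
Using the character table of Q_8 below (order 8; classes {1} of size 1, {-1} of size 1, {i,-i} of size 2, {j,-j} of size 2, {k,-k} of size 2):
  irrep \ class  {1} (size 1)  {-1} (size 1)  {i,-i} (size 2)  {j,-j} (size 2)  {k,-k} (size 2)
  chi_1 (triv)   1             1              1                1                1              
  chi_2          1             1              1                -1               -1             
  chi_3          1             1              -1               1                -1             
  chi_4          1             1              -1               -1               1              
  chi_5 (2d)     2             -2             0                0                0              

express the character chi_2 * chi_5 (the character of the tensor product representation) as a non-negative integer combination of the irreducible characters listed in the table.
chi_2 tensor chi_5 = chi_5 (all other irreducibles have multiplicity 0).

Explanation: The character of a tensor product is the pointwise product (chi_2 * chi_5)(C) = chi_2(C) * chi_5(C):
  {1}: (1)*(2), {-1}: (1)*(-2), {i,-i}: (1)*(0), {j,-j}: (-1)*(0), {k,-k}: (-1)*(0)
so (chi_2 * chi_5) takes values
  {1} -> 2, {-1} -> -2, {i,-i} -> 0, {j,-j} -> 0, {k,-k} -> 0.
Now take the inner product of this character with each irreducible chi from the table, <chi_2*chi_5, chi> = (1/8) sum_C |C| (chi_2*chi_5)(C) conj(chi(C)):
  <chi_2*chi_5, chi_1> = (1/8)[1*(2)*conj(1) + 1*(-2)*conj(1) + 2*(0)*conj(1) + 2*(0)*conj(1) + 2*(0)*conj(1)]
      = (1/8)[(2) + (-2) + (0) + (0) + (0)] = 0/8 = 0
  <chi_2*chi_5, chi_2> = (1/8)[1*(2)*conj(1) + 1*(-2)*conj(1) + 2*(0)*conj(1) + 2*(0)*conj(-1) + 2*(0)*conj(-1)]
      = (1/8)[(2) + (-2) + (0) + (0) + (0)] = 0/8 = 0
  <chi_2*chi_5, chi_3> = (1/8)[1*(2)*conj(1) + 1*(-2)*conj(1) + 2*(0)*conj(-1) + 2*(0)*conj(1) + 2*(0)*conj(-1)]
      = (1/8)[(2) + (-2) + (0) + (0) + (0)] = 0/8 = 0
  <chi_2*chi_5, chi_4> = (1/8)[1*(2)*conj(1) + 1*(-2)*conj(1) + 2*(0)*conj(-1) + 2*(0)*conj(-1) + 2*(0)*conj(1)]
      = (1/8)[(2) + (-2) + (0) + (0) + (0)] = 0/8 = 0
  <chi_2*chi_5, chi_5> = (1/8)[1*(2)*conj(2) + 1*(-2)*conj(-2) + 2*(0)*conj(0) + 2*(0)*conj(0) + 2*(0)*conj(0)]
      = (1/8)[(4) + (4) + (0) + (0) + (0)] = 8/8 = 1
Hence the multiplicities are chi_5: 1. Dimension check: dim(chi_2)*dim(chi_5) = 1*2 = 2 and sum (mult * dim) = 1*2 = 2.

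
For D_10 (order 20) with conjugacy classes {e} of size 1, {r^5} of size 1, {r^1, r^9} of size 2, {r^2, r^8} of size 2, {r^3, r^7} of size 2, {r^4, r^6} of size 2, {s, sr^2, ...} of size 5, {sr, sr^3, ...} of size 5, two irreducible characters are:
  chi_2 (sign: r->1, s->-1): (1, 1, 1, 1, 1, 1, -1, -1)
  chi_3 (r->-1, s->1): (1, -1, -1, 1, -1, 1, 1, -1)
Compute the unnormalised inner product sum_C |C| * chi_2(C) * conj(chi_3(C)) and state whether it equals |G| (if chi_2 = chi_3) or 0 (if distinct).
Sum = 0; so <chi_2, chi_3> = 0 (distinct irreducibles are orthogonal).

Reasoning: Compute term by term over conjugacy classes (|C| * chi_2(C) * conj(chi_3(C))):
  1*(1)*conj(1) + 1*(1)*conj(-1) + 2*(1)*conj(-1) + 2*(1)*conj(1) + 2*(1)*conj(-1) + 2*(1)*conj(1) + 5*(-1)*conj(1) + 5*(-1)*conj(-1)
  = (1) + (-1) + (-2) + (2) + (-2) + (2) + (-5) + (5)
  = 0.
Dividing by |G| = 20 gives 0/20 = 0, matching the row-orthogonality relation <chi_2, chi_3> = [chi_2 = chi_3].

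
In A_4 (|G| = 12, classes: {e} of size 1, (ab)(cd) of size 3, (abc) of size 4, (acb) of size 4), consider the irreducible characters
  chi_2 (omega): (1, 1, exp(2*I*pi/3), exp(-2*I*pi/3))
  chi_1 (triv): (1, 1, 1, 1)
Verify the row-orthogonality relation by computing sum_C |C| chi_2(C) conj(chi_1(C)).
Sum = 0; so <chi_2, chi_1> = 0 (distinct irreducibles are orthogonal).

Reasoning: Compute term by term over conjugacy classes (|C| * chi_2(C) * conj(chi_1(C))):
  1*(1)*conj(1) + 3*(1)*conj(1) + 4*(exp(2*I*pi/3))*conj(1) + 4*(exp(-2*I*pi/3))*conj(1)
  = (1) + (3) + (4*exp(2*I*pi/3)) + (4*exp(-2*I*pi/3))
  = 0.
(Exp terms are combined using exp(i*s)*conj(exp(i*t)) = exp(i*(s-t)), and sums of them are collapsed using the identity that for every m > 1 the m distinct m-th roots of unity sum to 0, e.g. 1 + exp(2*I*pi/3) + exp(-2*I*pi/3) = 0.)
Dividing by |G| = 12 gives 0/12 = 0, matching the row-orthogonality relation <chi_2, chi_1> = [chi_2 = chi_1].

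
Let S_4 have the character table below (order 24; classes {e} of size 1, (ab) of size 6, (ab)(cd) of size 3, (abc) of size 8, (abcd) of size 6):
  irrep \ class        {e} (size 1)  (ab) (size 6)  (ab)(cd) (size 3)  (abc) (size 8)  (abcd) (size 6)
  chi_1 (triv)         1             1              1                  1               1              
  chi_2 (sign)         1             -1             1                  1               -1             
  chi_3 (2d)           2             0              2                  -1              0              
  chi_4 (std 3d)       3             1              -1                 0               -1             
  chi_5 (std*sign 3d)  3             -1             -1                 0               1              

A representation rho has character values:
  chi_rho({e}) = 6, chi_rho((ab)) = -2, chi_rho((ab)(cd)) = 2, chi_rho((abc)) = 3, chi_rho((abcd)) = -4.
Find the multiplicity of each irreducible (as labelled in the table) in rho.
Multiplicities: chi_1: 0, chi_2: 3, chi_3: 0, chi_4: 1, chi_5: 0.

Explanation: Use <chi_rho, chi> = (1/|G|) sum_C |C| * chi_rho(C) * conj(chi(C)) with |G| = 24 for each irreducible chi in the table:
  <chi_rho, chi_1> = (1/24)[1*(6)*conj(1) + 6*(-2)*conj(1) + 3*(2)*conj(1) + 8*(3)*conj(1) + 6*(-4)*conj(1)]
      = (1/24)[(6) + (-12) + (6) + (24) + (-24)] = 0/24 = 0
  <chi_rho, chi_2> = (1/24)[1*(6)*conj(1) + 6*(-2)*conj(-1) + 3*(2)*conj(1) + 8*(3)*conj(1) + 6*(-4)*conj(-1)]
      = (1/24)[(6) + (12) + (6) + (24) + (24)] = 72/24 = 3
  <chi_rho, chi_3> = (1/24)[1*(6)*conj(2) + 6*(-2)*conj(0) + 3*(2)*conj(2) + 8*(3)*conj(-1) + 6*(-4)*conj(0)]
      = (1/24)[(12) + (0) + (12) + (-24) + (0)] = 0/24 = 0
  <chi_rho, chi_4> = (1/24)[1*(6)*conj(3) + 6*(-2)*conj(1) + 3*(2)*conj(-1) + 8*(3)*conj(0) + 6*(-4)*conj(-1)]
      = (1/24)[(18) + (-12) + (-6) + (0) + (24)] = 24/24 = 1
  <chi_rho, chi_5> = (1/24)[1*(6)*conj(3) + 6*(-2)*conj(-1) + 3*(2)*conj(-1) + 8*(3)*conj(0) + 6*(-4)*conj(1)]
      = (1/24)[(18) + (12) + (-6) + (0) + (-24)] = 0/24 = 0
Dimension check: dim(rho) = sum (mult * dim) = 0*1 + 3*1 + 0*2 + 1*3 + 0*3 = 6 = chi_rho(e) = 6.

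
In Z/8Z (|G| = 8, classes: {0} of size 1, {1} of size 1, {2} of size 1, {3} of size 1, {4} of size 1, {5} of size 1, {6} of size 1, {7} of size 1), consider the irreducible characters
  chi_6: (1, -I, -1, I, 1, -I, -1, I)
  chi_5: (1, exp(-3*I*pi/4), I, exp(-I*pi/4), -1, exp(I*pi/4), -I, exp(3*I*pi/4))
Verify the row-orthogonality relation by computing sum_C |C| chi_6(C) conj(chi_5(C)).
Sum = 0; so <chi_6, chi_5> = 0 (distinct irreducibles are orthogonal).

Details: Compute term by term over conjugacy classes (|C| * chi_6(C) * conj(chi_5(C))):
  1*(1)*conj(1) + 1*(-I)*conj(exp(-3*I*pi/4)) + 1*(-1)*conj(I) + 1*(I)*conj(exp(-I*pi/4)) + 1*(1)*conj(-1) + 1*(-I)*conj(exp(I*pi/4)) + 1*(-1)*conj(-I) + 1*(I)*conj(exp(3*I*pi/4))
  = (1) + (-exp(-3*I*pi/4)) + (I) + (exp(3*I*pi/4)) + (-1) + (-exp(I*pi/4)) + (-I) + (exp(-I*pi/4))
  = 0.
(Exp terms are combined using exp(i*s)*conj(exp(i*t)) = exp(i*(s-t)), and sums of them are collapsed using the identity that for every m > 1 the m distinct m-th roots of unity sum to 0, e.g. 1 + exp(2*I*pi/3) + exp(-2*I*pi/3) = 0.)
Dividing by |G| = 8 gives 0/8 = 0, matching the row-orthogonality relation <chi_6, chi_5> = [chi_6 = chi_5].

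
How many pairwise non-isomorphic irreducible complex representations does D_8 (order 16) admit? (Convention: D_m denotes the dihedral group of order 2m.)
7

Why: The number of irreducible complex representations of a finite group equals its number of conjugacy classes. D_8 has 7 conjugacy classes (n/2 + 3 for n even), so D_8 (order 16) has exactly 7 irreducible complex representations.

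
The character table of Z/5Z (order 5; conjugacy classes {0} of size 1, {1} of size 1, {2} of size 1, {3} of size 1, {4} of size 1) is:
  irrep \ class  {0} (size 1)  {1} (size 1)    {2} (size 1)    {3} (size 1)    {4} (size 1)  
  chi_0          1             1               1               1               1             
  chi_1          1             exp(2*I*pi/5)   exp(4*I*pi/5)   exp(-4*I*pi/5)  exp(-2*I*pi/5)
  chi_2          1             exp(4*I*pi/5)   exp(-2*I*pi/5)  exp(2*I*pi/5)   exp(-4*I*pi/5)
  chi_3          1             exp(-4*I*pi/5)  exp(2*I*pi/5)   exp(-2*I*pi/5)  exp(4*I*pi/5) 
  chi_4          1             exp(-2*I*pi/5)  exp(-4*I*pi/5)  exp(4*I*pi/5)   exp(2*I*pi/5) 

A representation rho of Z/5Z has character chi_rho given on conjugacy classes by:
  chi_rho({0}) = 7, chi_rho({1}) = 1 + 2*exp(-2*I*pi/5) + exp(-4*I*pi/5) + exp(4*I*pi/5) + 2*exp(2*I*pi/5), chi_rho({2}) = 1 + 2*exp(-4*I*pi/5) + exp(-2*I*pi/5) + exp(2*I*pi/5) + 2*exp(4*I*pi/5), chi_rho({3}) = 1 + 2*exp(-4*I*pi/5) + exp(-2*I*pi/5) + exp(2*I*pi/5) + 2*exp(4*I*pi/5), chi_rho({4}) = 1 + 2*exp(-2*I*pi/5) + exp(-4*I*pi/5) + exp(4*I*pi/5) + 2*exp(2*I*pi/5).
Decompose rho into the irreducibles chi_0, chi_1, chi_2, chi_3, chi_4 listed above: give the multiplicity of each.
Multiplicities: chi_0: 1, chi_1: 2, chi_2: 1, chi_3: 1, chi_4: 2.

Solution. Use <chi_rho, chi> = (1/|G|) sum_C |C| * chi_rho(C) * conj(chi(C)) with |G| = 5 for each irreducible chi in the table:
  <chi_rho, chi_0> = (1/5)[1*(7)*conj(1) + 1*(1 + 2*exp(-2*I*pi/5) + exp(-4*I*pi/5) + exp(4*I*pi/5) + 2*exp(2*I*pi/5))*conj(1) + 1*(1 + 2*exp(-4*I*pi/5) + exp(-2*I*pi/5) + exp(2*I*pi/5) + 2*exp(4*I*pi/5))*conj(1) + 1*(1 + 2*exp(-4*I*pi/5) + exp(-2*I*pi/5) + exp(2*I*pi/5) + 2*exp(4*I*pi/5))*conj(1) + 1*(1 + 2*exp(-2*I*pi/5) + exp(-4*I*pi/5) + exp(4*I*pi/5) + 2*exp(2*I*pi/5))*conj(1)]
      = (1/5)[(7) + (1 + 2*exp(-2*I*pi/5) + exp(-4*I*pi/5) + exp(4*I*pi/5) + 2*exp(2*I*pi/5)) + (1 + 2*exp(-4*I*pi/5) + exp(-2*I*pi/5) + exp(2*I*pi/5) + 2*exp(4*I*pi/5)) + (1 + 2*exp(-4*I*pi/5) + exp(-2*I*pi/5) + exp(2*I*pi/5) + 2*exp(4*I*pi/5)) + (1 + 2*exp(-2*I*pi/5) + exp(-4*I*pi/5) + exp(4*I*pi/5) + 2*exp(2*I*pi/5))] = 5/5 = 1
  <chi_rho, chi_1> = (1/5)[1*(7)*conj(1) + 1*(1 + 2*exp(-2*I*pi/5) + exp(-4*I*pi/5) + exp(4*I*pi/5) + 2*exp(2*I*pi/5))*conj(exp(2*I*pi/5)) + 1*(1 + 2*exp(-4*I*pi/5) + exp(-2*I*pi/5) + exp(2*I*pi/5) + 2*exp(4*I*pi/5))*conj(exp(4*I*pi/5)) + 1*(1 + 2*exp(-4*I*pi/5) + exp(-2*I*pi/5) + exp(2*I*pi/5) + 2*exp(4*I*pi/5))*conj(exp(-4*I*pi/5)) + 1*(1 + 2*exp(-2*I*pi/5) + exp(-4*I*pi/5) + exp(4*I*pi/5) + 2*exp(2*I*pi/5))*conj(exp(-2*I*pi/5))]
      = (1/5)[(7) + (2 + 2*exp(-4*I*pi/5) + exp(-2*I*pi/5) + exp(4*I*pi/5) + exp(2*I*pi/5)) + (2 + exp(-2*I*pi/5) + exp(-4*I*pi/5) + exp(4*I*pi/5) + 2*exp(2*I*pi/5)) + (2 + 2*exp(-2*I*pi/5) + exp(-4*I*pi/5) + exp(4*I*pi/5) + exp(2*I*pi/5)) + (2 + exp(-2*I*pi/5) + exp(-4*I*pi/5) + exp(2*I*pi/5) + 2*exp(4*I*pi/5))] = 10/5 = 2
  <chi_rho, chi_2> = (1/5)[1*(7)*conj(1) + 1*(1 + 2*exp(-2*I*pi/5) + exp(-4*I*pi/5) + exp(4*I*pi/5) + 2*exp(2*I*pi/5))*conj(exp(4*I*pi/5)) + 1*(1 + 2*exp(-4*I*pi/5) + exp(-2*I*pi/5) + exp(2*I*pi/5) + 2*exp(4*I*pi/5))*conj(exp(-2*I*pi/5)) + 1*(1 + 2*exp(-4*I*pi/5) + exp(-2*I*pi/5) + exp(2*I*pi/5) + 2*exp(4*I*pi/5))*conj(exp(2*I*pi/5)) + 1*(1 + 2*exp(-2*I*pi/5) + exp(-4*I*pi/5) + exp(4*I*pi/5) + 2*exp(2*I*pi/5))*conj(exp(-4*I*pi/5))]
      = (1/5)[(7) + (1 + 2*exp(-2*I*pi/5) + exp(-4*I*pi/5) + exp(2*I*pi/5) + 2*exp(4*I*pi/5)) + (1 + 2*exp(-2*I*pi/5) + 2*exp(-4*I*pi/5) + exp(4*I*pi/5) + exp(2*I*pi/5)) + (1 + exp(-2*I*pi/5) + exp(-4*I*pi/5) + 2*exp(4*I*pi/5) + 2*exp(2*I*pi/5)) + (1 + 2*exp(-4*I*pi/5) + exp(-2*I*pi/5) + exp(4*I*pi/5) + 2*exp(2*I*pi/5))] = 5/5 = 1
  <chi_rho, chi_3> = (1/5)[1*(7)*conj(1) + 1*(1 + 2*exp(-2*I*pi/5) + exp(-4*I*pi/5) + exp(4*I*pi/5) + 2*exp(2*I*pi/5))*conj(exp(-4*I*pi/5)) + 1*(1 + 2*exp(-4*I*pi/5) + exp(-2*I*pi/5) + exp(2*I*pi/5) + 2*exp(4*I*pi/5))*conj(exp(2*I*pi/5)) + 1*(1 + 2*exp(-4*I*pi/5) + exp(-2*I*pi/5) + exp(2*I*pi/5) + 2*exp(4*I*pi/5))*conj(exp(-2*I*pi/5)) + 1*(1 + 2*exp(-2*I*pi/5) + exp(-4*I*pi/5) + exp(4*I*pi/5) + 2*exp(2*I*pi/5))*conj(exp(4*I*pi/5))]
      = (1/5)[(7) + (1 + 2*exp(-4*I*pi/5) + exp(-2*I*pi/5) + exp(4*I*pi/5) + 2*exp(2*I*pi/5)) + (1 + exp(-2*I*pi/5) + exp(-4*I*pi/5) + 2*exp(4*I*pi/5) + 2*exp(2*I*pi/5)) + (1 + 2*exp(-2*I*pi/5) + 2*exp(-4*I*pi/5) + exp(4*I*pi/5) + exp(2*I*pi/5)) + (1 + 2*exp(-2*I*pi/5) + exp(-4*I*pi/5) + exp(2*I*pi/5) + 2*exp(4*I*pi/5))] = 5/5 = 1
  <chi_rho, chi_4> = (1/5)[1*(7)*conj(1) + 1*(1 + 2*exp(-2*I*pi/5) + exp(-4*I*pi/5) + exp(4*I*pi/5) + 2*exp(2*I*pi/5))*conj(exp(-2*I*pi/5)) + 1*(1 + 2*exp(-4*I*pi/5) + exp(-2*I*pi/5) + exp(2*I*pi/5) + 2*exp(4*I*pi/5))*conj(exp(-4*I*pi/5)) + 1*(1 + 2*exp(-4*I*pi/5) + exp(-2*I*pi/5) + exp(2*I*pi/5) + 2*exp(4*I*pi/5))*conj(exp(4*I*pi/5)) + 1*(1 + 2*exp(-2*I*pi/5) + exp(-4*I*pi/5) + exp(4*I*pi/5) + 2*exp(2*I*pi/5))*conj(exp(2*I*pi/5))]
      = (1/5)[(7) + (2 + exp(-2*I*pi/5) + exp(-4*I*pi/5) + exp(2*I*pi/5) + 2*exp(4*I*pi/5)) + (2 + 2*exp(-2*I*pi/5) + exp(-4*I*pi/5) + exp(4*I*pi/5) + exp(2*I*pi/5)) + (2 + exp(-2*I*pi/5) + exp(-4*I*pi/5) + exp(4*I*pi/5) + 2*exp(2*I*pi/5)) + (2 + 2*exp(-4*I*pi/5) + exp(-2*I*pi/5) + exp(4*I*pi/5) + exp(2*I*pi/5))] = 10/5 = 2
(Exp terms are combined using exp(i*s)*conj(exp(i*t)) = exp(i*(s-t)), and sums of them are collapsed using the identity that for every m > 1 the m distinct m-th roots of unity sum to 0, e.g. 1 + exp(2*I*pi/3) + exp(-2*I*pi/3) = 0.)
Dimension check: dim(rho) = sum (mult * dim) = 1*1 + 2*1 + 1*1 + 1*1 + 2*1 = 7 = chi_rho(e) = 7.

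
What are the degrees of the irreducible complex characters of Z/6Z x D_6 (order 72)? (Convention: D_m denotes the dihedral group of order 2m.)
Dimensions: 1, 1, 1, 1, 1, 1, 1, 1, 1, 1, 1, 1, 1, 1, 1, 1, 1, 1, 1, 1, 1, 1, 1, 1, 2, 2, 2, 2, 2, 2, 2, 2, 2, 2, 2, 2

Explanation: There are 36 irreducibles (= number of conjugacy classes). Their dimensions d_i satisfy sum d_i^2 = |G| = 72: 1 + 1 + 1 + 1 + 1 + 1 + 1 + 1 + 1 + 1 + 1 + 1 + 1 + 1 + 1 + 1 + 1 + 1 + 1 + 1 + 1 + 1 + 1 + 1 + 4 + 4 + 4 + 4 + 4 + 4 + 4 + 4 + 4 + 4 + 4 + 4 = 72. (For the product with Z/6Z: each of the 6 1-dim characters of Z/6Z tensors with each irrep of D_6, giving 6 copies of each D_6-dimension.)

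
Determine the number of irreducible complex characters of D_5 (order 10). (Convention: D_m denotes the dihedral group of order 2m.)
4

Argument: The number of irreducible complex representations of a finite group equals its number of conjugacy classes. D_5 has 4 conjugacy classes ((n+3)/2 for n odd), so D_5 (order 10) has exactly 4 irreducible complex representations.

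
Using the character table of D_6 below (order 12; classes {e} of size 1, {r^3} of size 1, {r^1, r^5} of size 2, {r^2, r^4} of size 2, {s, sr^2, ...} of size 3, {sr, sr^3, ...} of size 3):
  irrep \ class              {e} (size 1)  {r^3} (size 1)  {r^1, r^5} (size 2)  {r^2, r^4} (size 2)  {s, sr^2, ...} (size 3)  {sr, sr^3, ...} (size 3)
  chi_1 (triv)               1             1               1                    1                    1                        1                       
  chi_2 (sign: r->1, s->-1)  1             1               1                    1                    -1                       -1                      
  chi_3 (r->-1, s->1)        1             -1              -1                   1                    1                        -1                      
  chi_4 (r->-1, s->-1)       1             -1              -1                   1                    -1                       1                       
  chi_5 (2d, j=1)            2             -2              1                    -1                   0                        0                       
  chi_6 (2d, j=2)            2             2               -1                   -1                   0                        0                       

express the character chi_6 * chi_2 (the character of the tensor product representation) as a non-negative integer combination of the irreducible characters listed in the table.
chi_6 tensor chi_2 = chi_6 (all other irreducibles have multiplicity 0).

Solution. The character of a tensor product is the pointwise product (chi_6 * chi_2)(C) = chi_6(C) * chi_2(C):
  {e}: (2)*(1), {r^3}: (2)*(1), {r^1, r^5}: (-1)*(1), {r^2, r^4}: (-1)*(1), {s, sr^2, ...}: (0)*(-1), {sr, sr^3, ...}: (0)*(-1)
so (chi_6 * chi_2) takes values
  {e} -> 2, {r^3} -> 2, {r^1, r^5} -> -1, {r^2, r^4} -> -1, {s, sr^2, ...} -> 0, {sr, sr^3, ...} -> 0.
Now take the inner product of this character with each irreducible chi from the table, <chi_6*chi_2, chi> = (1/12) sum_C |C| (chi_6*chi_2)(C) conj(chi(C)):
  <chi_6*chi_2, chi_1> = (1/12)[1*(2)*conj(1) + 1*(2)*conj(1) + 2*(-1)*conj(1) + 2*(-1)*conj(1) + 3*(0)*conj(1) + 3*(0)*conj(1)]
      = (1/12)[(2) + (2) + (-2) + (-2) + (0) + (0)] = 0/12 = 0
  <chi_6*chi_2, chi_2> = (1/12)[1*(2)*conj(1) + 1*(2)*conj(1) + 2*(-1)*conj(1) + 2*(-1)*conj(1) + 3*(0)*conj(-1) + 3*(0)*conj(-1)]
      = (1/12)[(2) + (2) + (-2) + (-2) + (0) + (0)] = 0/12 = 0
  <chi_6*chi_2, chi_3> = (1/12)[1*(2)*conj(1) + 1*(2)*conj(-1) + 2*(-1)*conj(-1) + 2*(-1)*conj(1) + 3*(0)*conj(1) + 3*(0)*conj(-1)]
      = (1/12)[(2) + (-2) + (2) + (-2) + (0) + (0)] = 0/12 = 0
  <chi_6*chi_2, chi_4> = (1/12)[1*(2)*conj(1) + 1*(2)*conj(-1) + 2*(-1)*conj(-1) + 2*(-1)*conj(1) + 3*(0)*conj(-1) + 3*(0)*conj(1)]
      = (1/12)[(2) + (-2) + (2) + (-2) + (0) + (0)] = 0/12 = 0
  <chi_6*chi_2, chi_5> = (1/12)[1*(2)*conj(2) + 1*(2)*conj(-2) + 2*(-1)*conj(1) + 2*(-1)*conj(-1) + 3*(0)*conj(0) + 3*(0)*conj(0)]
      = (1/12)[(4) + (-4) + (-2) + (2) + (0) + (0)] = 0/12 = 0
  <chi_6*chi_2, chi_6> = (1/12)[1*(2)*conj(2) + 1*(2)*conj(2) + 2*(-1)*conj(-1) + 2*(-1)*conj(-1) + 3*(0)*conj(0) + 3*(0)*conj(0)]
      = (1/12)[(4) + (4) + (2) + (2) + (0) + (0)] = 12/12 = 1
Hence the multiplicities are chi_6: 1. Dimension check: dim(chi_6)*dim(chi_2) = 2*1 = 2 and sum (mult * dim) = 1*2 = 2.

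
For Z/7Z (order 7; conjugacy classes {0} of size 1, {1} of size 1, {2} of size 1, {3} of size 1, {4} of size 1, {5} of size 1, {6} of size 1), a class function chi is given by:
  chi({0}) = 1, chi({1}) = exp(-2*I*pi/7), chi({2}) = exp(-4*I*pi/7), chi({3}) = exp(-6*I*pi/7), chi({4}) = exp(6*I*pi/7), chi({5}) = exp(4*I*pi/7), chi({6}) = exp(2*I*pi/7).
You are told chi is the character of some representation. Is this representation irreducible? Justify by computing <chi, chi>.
Irreducible: <chi, chi> = 1.

Solution. <chi, chi> = (1/|G|) sum_C |C| * |chi(C)|^2 = (1/7)[1*|1|^2 + 1*|exp(-2*I*pi/7)|^2 + 1*|exp(-4*I*pi/7)|^2 + 1*|exp(-6*I*pi/7)|^2 + 1*|exp(6*I*pi/7)|^2 + 1*|exp(4*I*pi/7)|^2 + 1*|exp(2*I*pi/7)|^2]
  = (1/7)[(1) + (1) + (1) + (1) + (1) + (1) + (1)] = 7/7 = 1.
(Exp terms are combined using exp(i*s)*conj(exp(i*t)) = exp(i*(s-t)), and sums of them are collapsed using the identity that for every m > 1 the m distinct m-th roots of unity sum to 0, e.g. 1 + exp(2*I*pi/3) + exp(-2*I*pi/3) = 0.)
A character is irreducible iff <chi, chi> = 1, so this representation is irreducible.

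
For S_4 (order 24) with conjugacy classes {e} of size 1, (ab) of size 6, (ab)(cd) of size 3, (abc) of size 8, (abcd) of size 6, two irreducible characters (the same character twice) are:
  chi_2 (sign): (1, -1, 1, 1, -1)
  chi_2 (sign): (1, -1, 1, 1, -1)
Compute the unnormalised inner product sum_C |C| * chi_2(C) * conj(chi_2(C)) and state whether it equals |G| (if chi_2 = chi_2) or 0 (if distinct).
Sum = 24 = |G| = 24; so <chi_2, chi_2> = 1 (norm-1 confirms irreducibility).

Proof sketch: Compute term by term over conjugacy classes (|C| * chi_2(C) * conj(chi_2(C))):
  1*(1)*conj(1) + 6*(-1)*conj(-1) + 3*(1)*conj(1) + 8*(1)*conj(1) + 6*(-1)*conj(-1)
  = (1) + (6) + (3) + (8) + (6)
  = 24.
Dividing by |G| = 24 gives 24/24 = 1, matching the row-orthogonality relation <chi_2, chi_2> = [chi_2 = chi_2].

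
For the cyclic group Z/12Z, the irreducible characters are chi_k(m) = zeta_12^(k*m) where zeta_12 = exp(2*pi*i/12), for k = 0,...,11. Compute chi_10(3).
chi_10(3) = zeta_12^30 = -1

Argument: chi_10(3) = zeta_12^(10*3) = zeta_12^30. Since zeta_12^12 = 1, this equals zeta_12^6 = exp(2*pi*i*6/12) = -1.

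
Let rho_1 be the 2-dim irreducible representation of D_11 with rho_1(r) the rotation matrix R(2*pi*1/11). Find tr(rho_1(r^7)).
chi_{rho_1}(r^7) = 2*cos(2*pi*1*7/11) = -2*cos(3*pi/11)

Working: rho_1(r^7) is rotation by angle 2*pi*1*7/11, whose trace is 2*cos(2*pi*1*7/11) = -2*cos(3*pi/11).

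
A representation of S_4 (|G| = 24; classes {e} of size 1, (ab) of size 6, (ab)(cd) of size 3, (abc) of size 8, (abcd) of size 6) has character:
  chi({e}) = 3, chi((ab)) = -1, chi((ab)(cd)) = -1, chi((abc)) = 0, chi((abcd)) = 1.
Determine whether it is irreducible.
Irreducible: <chi, chi> = 1.

Justification: <chi, chi> = (1/|G|) sum_C |C| * |chi(C)|^2 = (1/24)[1*|3|^2 + 6*|-1|^2 + 3*|-1|^2 + 8*|0|^2 + 6*|1|^2]
  = (1/24)[(9) + (6) + (3) + (0) + (6)] = 24/24 = 1.
A character is irreducible iff <chi, chi> = 1, so this representation is irreducible.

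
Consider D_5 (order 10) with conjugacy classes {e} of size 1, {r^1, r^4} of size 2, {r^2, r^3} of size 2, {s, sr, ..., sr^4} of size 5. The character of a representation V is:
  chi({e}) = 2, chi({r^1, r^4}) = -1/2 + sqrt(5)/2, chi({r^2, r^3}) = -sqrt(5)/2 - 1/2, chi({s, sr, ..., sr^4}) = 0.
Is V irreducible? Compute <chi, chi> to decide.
Irreducible: <chi, chi> = 1.

Why: <chi, chi> = (1/|G|) sum_C |C| * |chi(C)|^2 = (1/10)[1*|2|^2 + 2*|-1/2 + sqrt(5)/2|^2 + 2*|-sqrt(5)/2 - 1/2|^2 + 5*|0|^2]
  = (1/10)[(4) + (3 - sqrt(5)) + (sqrt(5) + 3) + (0)] = 10/10 = 1.
A character is irreducible iff <chi, chi> = 1, so this representation is irreducible.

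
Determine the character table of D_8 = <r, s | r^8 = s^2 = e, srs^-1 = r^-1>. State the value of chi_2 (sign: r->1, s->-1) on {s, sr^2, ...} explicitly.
Conjugacy classes: {e} of size 1, {r^4} of size 1, {r^1, r^7} of size 2, {r^2, r^6} of size 2, {r^3, r^5} of size 2, {s, sr^2, ...} of size 4, {sr, sr^3, ...} of size 4.
Character table:
  irrep \ class              {e} (size 1)  {r^4} (size 1)  {r^1, r^7} (size 2)  {r^2, r^6} (size 2)  {r^3, r^5} (size 2)  {s, sr^2, ...} (size 4)  {sr, sr^3, ...} (size 4)
  chi_1 (triv)               1             1               1                    1                    1                    1                        1                       
  chi_2 (sign: r->1, s->-1)  1             1               1                    1                    1                    -1                       -1                      
  chi_3 (r->-1, s->1)        1             1               -1                   1                    -1                   1                        -1                      
  chi_4 (r->-1, s->-1)       1             1               -1                   1                    -1                   -1                       1                       
  chi_5 (2d, j=1)            2             -2              sqrt(2)              0                    -sqrt(2)             0                        0                       
  chi_6 (2d, j=2)            2             2               0                    -2                   0                    0                        0                       
  chi_7 (2d, j=3)            2             -2              -sqrt(2)             0                    sqrt(2)              0                        0                       

Spot check: chi_2 (sign: r->1, s->-1) on {s, sr^2, ...} = -1.

Derivation: D_8 has order 2*8 = 16 with 7 conjugacy classes, hence 7 irreducibles. Sum of squared dims 1 + 1 + 1 + 1 + 4 + 4 + 4 = 16 = |G|. Linear characters come from the abelianisation; the 2-dimensional irreps have character r^k -> 2*cos(2*pi*j*k/8), reflections -> 0.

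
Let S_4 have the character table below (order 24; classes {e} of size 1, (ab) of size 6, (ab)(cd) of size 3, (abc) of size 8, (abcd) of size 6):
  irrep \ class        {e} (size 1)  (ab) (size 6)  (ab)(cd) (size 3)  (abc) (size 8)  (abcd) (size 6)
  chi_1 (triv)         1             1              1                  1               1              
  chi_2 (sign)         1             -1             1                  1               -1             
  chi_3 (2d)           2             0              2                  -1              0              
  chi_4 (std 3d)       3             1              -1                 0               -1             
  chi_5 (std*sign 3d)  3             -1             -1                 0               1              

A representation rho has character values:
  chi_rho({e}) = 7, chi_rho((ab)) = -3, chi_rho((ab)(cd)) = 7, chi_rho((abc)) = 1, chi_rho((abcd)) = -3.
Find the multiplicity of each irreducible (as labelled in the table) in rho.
Multiplicities: chi_1: 0, chi_2: 3, chi_3: 2, chi_4: 0, chi_5: 0.

Working: Use <chi_rho, chi> = (1/|G|) sum_C |C| * chi_rho(C) * conj(chi(C)) with |G| = 24 for each irreducible chi in the table:
  <chi_rho, chi_1> = (1/24)[1*(7)*conj(1) + 6*(-3)*conj(1) + 3*(7)*conj(1) + 8*(1)*conj(1) + 6*(-3)*conj(1)]
      = (1/24)[(7) + (-18) + (21) + (8) + (-18)] = 0/24 = 0
  <chi_rho, chi_2> = (1/24)[1*(7)*conj(1) + 6*(-3)*conj(-1) + 3*(7)*conj(1) + 8*(1)*conj(1) + 6*(-3)*conj(-1)]
      = (1/24)[(7) + (18) + (21) + (8) + (18)] = 72/24 = 3
  <chi_rho, chi_3> = (1/24)[1*(7)*conj(2) + 6*(-3)*conj(0) + 3*(7)*conj(2) + 8*(1)*conj(-1) + 6*(-3)*conj(0)]
      = (1/24)[(14) + (0) + (42) + (-8) + (0)] = 48/24 = 2
  <chi_rho, chi_4> = (1/24)[1*(7)*conj(3) + 6*(-3)*conj(1) + 3*(7)*conj(-1) + 8*(1)*conj(0) + 6*(-3)*conj(-1)]
      = (1/24)[(21) + (-18) + (-21) + (0) + (18)] = 0/24 = 0
  <chi_rho, chi_5> = (1/24)[1*(7)*conj(3) + 6*(-3)*conj(-1) + 3*(7)*conj(-1) + 8*(1)*conj(0) + 6*(-3)*conj(1)]
      = (1/24)[(21) + (18) + (-21) + (0) + (-18)] = 0/24 = 0
Dimension check: dim(rho) = sum (mult * dim) = 0*1 + 3*1 + 2*2 + 0*3 + 0*3 = 7 = chi_rho(e) = 7.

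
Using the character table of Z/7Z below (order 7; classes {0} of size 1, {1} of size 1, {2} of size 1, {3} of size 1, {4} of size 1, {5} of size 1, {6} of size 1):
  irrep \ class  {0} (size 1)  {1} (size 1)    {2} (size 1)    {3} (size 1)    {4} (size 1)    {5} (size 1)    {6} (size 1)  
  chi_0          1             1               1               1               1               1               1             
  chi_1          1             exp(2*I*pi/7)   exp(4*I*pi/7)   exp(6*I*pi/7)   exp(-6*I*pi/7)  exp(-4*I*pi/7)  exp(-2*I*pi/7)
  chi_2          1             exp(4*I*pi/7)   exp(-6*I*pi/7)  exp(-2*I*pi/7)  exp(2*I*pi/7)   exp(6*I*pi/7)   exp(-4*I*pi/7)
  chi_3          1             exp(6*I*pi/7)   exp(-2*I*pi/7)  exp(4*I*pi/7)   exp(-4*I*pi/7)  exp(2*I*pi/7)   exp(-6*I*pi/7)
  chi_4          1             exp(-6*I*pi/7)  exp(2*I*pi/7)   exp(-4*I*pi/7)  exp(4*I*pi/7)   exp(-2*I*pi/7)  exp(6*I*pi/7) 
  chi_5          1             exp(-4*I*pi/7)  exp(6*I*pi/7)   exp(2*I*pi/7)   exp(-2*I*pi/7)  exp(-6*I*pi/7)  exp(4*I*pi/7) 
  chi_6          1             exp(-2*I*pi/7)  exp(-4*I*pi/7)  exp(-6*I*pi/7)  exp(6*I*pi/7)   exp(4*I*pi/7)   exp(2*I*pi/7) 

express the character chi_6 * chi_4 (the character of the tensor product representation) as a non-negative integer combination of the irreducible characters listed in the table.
chi_6 tensor chi_4 = chi_3 (all other irreducibles have multiplicity 0).

Reasoning: The character of a tensor product is the pointwise product (chi_6 * chi_4)(C) = chi_6(C) * chi_4(C):
  {0}: (1)*(1), {1}: (exp(-2*I*pi/7))*(exp(-6*I*pi/7)), {2}: (exp(-4*I*pi/7))*(exp(2*I*pi/7)), {3}: (exp(-6*I*pi/7))*(exp(-4*I*pi/7)), {4}: (exp(6*I*pi/7))*(exp(4*I*pi/7)), {5}: (exp(4*I*pi/7))*(exp(-2*I*pi/7)), {6}: (exp(2*I*pi/7))*(exp(6*I*pi/7))
so (chi_6 * chi_4) takes values
  {0} -> 1, {1} -> exp(6*I*pi/7), {2} -> exp(-2*I*pi/7), {3} -> exp(4*I*pi/7), {4} -> exp(-4*I*pi/7), {5} -> exp(2*I*pi/7), {6} -> exp(-6*I*pi/7).
Now take the inner product of this character with each irreducible chi from the table, <chi_6*chi_4, chi> = (1/7) sum_C |C| (chi_6*chi_4)(C) conj(chi(C)):
  <chi_6*chi_4, chi_0> = (1/7)[1*(1)*conj(1) + 1*(exp(6*I*pi/7))*conj(1) + 1*(exp(-2*I*pi/7))*conj(1) + 1*(exp(4*I*pi/7))*conj(1) + 1*(exp(-4*I*pi/7))*conj(1) + 1*(exp(2*I*pi/7))*conj(1) + 1*(exp(-6*I*pi/7))*conj(1)]
      = (1/7)[(1) + (exp(6*I*pi/7)) + (exp(-2*I*pi/7)) + (exp(4*I*pi/7)) + (exp(-4*I*pi/7)) + (exp(2*I*pi/7)) + (exp(-6*I*pi/7))] = 0/7 = 0
  <chi_6*chi_4, chi_1> = (1/7)[1*(1)*conj(1) + 1*(exp(6*I*pi/7))*conj(exp(2*I*pi/7)) + 1*(exp(-2*I*pi/7))*conj(exp(4*I*pi/7)) + 1*(exp(4*I*pi/7))*conj(exp(6*I*pi/7)) + 1*(exp(-4*I*pi/7))*conj(exp(-6*I*pi/7)) + 1*(exp(2*I*pi/7))*conj(exp(-4*I*pi/7)) + 1*(exp(-6*I*pi/7))*conj(exp(-2*I*pi/7))]
      = (1/7)[(1) + (exp(4*I*pi/7)) + (exp(-6*I*pi/7)) + (exp(-2*I*pi/7)) + (exp(2*I*pi/7)) + (exp(6*I*pi/7)) + (exp(-4*I*pi/7))] = 0/7 = 0
  <chi_6*chi_4, chi_2> = (1/7)[1*(1)*conj(1) + 1*(exp(6*I*pi/7))*conj(exp(4*I*pi/7)) + 1*(exp(-2*I*pi/7))*conj(exp(-6*I*pi/7)) + 1*(exp(4*I*pi/7))*conj(exp(-2*I*pi/7)) + 1*(exp(-4*I*pi/7))*conj(exp(2*I*pi/7)) + 1*(exp(2*I*pi/7))*conj(exp(6*I*pi/7)) + 1*(exp(-6*I*pi/7))*conj(exp(-4*I*pi/7))]
      = (1/7)[(1) + (exp(2*I*pi/7)) + (exp(4*I*pi/7)) + (exp(6*I*pi/7)) + (exp(-6*I*pi/7)) + (exp(-4*I*pi/7)) + (exp(-2*I*pi/7))] = 0/7 = 0
  <chi_6*chi_4, chi_3> = (1/7)[1*(1)*conj(1) + 1*(exp(6*I*pi/7))*conj(exp(6*I*pi/7)) + 1*(exp(-2*I*pi/7))*conj(exp(-2*I*pi/7)) + 1*(exp(4*I*pi/7))*conj(exp(4*I*pi/7)) + 1*(exp(-4*I*pi/7))*conj(exp(-4*I*pi/7)) + 1*(exp(2*I*pi/7))*conj(exp(2*I*pi/7)) + 1*(exp(-6*I*pi/7))*conj(exp(-6*I*pi/7))]
      = (1/7)[(1) + (1) + (1) + (1) + (1) + (1) + (1)] = 7/7 = 1
  <chi_6*chi_4, chi_4> = (1/7)[1*(1)*conj(1) + 1*(exp(6*I*pi/7))*conj(exp(-6*I*pi/7)) + 1*(exp(-2*I*pi/7))*conj(exp(2*I*pi/7)) + 1*(exp(4*I*pi/7))*conj(exp(-4*I*pi/7)) + 1*(exp(-4*I*pi/7))*conj(exp(4*I*pi/7)) + 1*(exp(2*I*pi/7))*conj(exp(-2*I*pi/7)) + 1*(exp(-6*I*pi/7))*conj(exp(6*I*pi/7))]
      = (1/7)[(1) + (exp(-2*I*pi/7)) + (exp(-4*I*pi/7)) + (exp(-6*I*pi/7)) + (exp(6*I*pi/7)) + (exp(4*I*pi/7)) + (exp(2*I*pi/7))] = 0/7 = 0
  <chi_6*chi_4, chi_5> = (1/7)[1*(1)*conj(1) + 1*(exp(6*I*pi/7))*conj(exp(-4*I*pi/7)) + 1*(exp(-2*I*pi/7))*conj(exp(6*I*pi/7)) + 1*(exp(4*I*pi/7))*conj(exp(2*I*pi/7)) + 1*(exp(-4*I*pi/7))*conj(exp(-2*I*pi/7)) + 1*(exp(2*I*pi/7))*conj(exp(-6*I*pi/7)) + 1*(exp(-6*I*pi/7))*conj(exp(4*I*pi/7))]
      = (1/7)[(1) + (exp(-4*I*pi/7)) + (exp(6*I*pi/7)) + (exp(2*I*pi/7)) + (exp(-2*I*pi/7)) + (exp(-6*I*pi/7)) + (exp(4*I*pi/7))] = 0/7 = 0
  <chi_6*chi_4, chi_6> = (1/7)[1*(1)*conj(1) + 1*(exp(6*I*pi/7))*conj(exp(-2*I*pi/7)) + 1*(exp(-2*I*pi/7))*conj(exp(-4*I*pi/7)) + 1*(exp(4*I*pi/7))*conj(exp(-6*I*pi/7)) + 1*(exp(-4*I*pi/7))*conj(exp(6*I*pi/7)) + 1*(exp(2*I*pi/7))*conj(exp(4*I*pi/7)) + 1*(exp(-6*I*pi/7))*conj(exp(2*I*pi/7))]
      = (1/7)[(1) + (exp(-6*I*pi/7)) + (exp(2*I*pi/7)) + (exp(-4*I*pi/7)) + (exp(4*I*pi/7)) + (exp(-2*I*pi/7)) + (exp(6*I*pi/7))] = 0/7 = 0
(Exp terms are combined using exp(i*s)*conj(exp(i*t)) = exp(i*(s-t)), and sums of them are collapsed using the identity that for every m > 1 the m distinct m-th roots of unity sum to 0, e.g. 1 + exp(2*I*pi/3) + exp(-2*I*pi/3) = 0.)
Hence the multiplicities are chi_3: 1. Dimension check: dim(chi_6)*dim(chi_4) = 1*1 = 1 and sum (mult * dim) = 1*1 = 1.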